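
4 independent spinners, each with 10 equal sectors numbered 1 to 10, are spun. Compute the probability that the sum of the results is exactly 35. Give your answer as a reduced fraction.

There are 10^4 = 10000 equally likely outcomes.
The number of ordered 4-tuples from {1,…,10} summing to 35 is 56.
P(sum = 35) = 56/10000 = 7/1250.

7/1250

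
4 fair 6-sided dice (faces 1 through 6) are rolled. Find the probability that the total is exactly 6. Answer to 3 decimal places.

There are 6^4 = 1296 equally likely outcomes.
The number of ordered 4-tuples from {1,…,6} summing to 6 is 10.
P(sum = 6) = 10/1296 = 5/648 ≈ 0.008.

0.008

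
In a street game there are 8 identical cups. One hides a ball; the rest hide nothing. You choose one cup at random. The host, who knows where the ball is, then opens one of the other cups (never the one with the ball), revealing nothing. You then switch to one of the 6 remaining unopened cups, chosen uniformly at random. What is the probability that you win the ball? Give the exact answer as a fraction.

7/48

Your original cup holds the ball with probability 1/8, so the other 7 collectively hold it with probability 7/8.
The host can always find an empty cup to open, so this doesn't change that 7/8; it is now spread over the 6 remaining unopened cups.
P(win by switching) = (7/8) · (1/6) = 7/48.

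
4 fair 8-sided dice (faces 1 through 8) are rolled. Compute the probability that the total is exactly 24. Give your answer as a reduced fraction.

161/4096

There are 8^4 = 4096 equally likely outcomes.
The number of ordered 4-tuples from {1,…,8} summing to 24 is 161.
P(sum = 24) = 161/4096.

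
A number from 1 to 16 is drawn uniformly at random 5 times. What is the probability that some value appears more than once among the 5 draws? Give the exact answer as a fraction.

P(all 5 different) = 16/16 · 15/16 · ··· · 12/16 = 4095/8192.
P(at least two equal) = 1 − 4095/8192 = 4097/8192.

4097/8192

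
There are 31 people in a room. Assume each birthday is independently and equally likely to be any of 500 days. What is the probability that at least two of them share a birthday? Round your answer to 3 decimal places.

0.613

It's easier to compute the probability that all 31 are distinct.
P(all distinct) = 500/500 · 499/500 · ··· · 470/500 ≈ 0.387.
So the probability of at least one match is 1 − 0.387 = 0.613.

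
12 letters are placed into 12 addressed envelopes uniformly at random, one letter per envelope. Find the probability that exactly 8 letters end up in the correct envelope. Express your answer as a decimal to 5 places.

Choose which 8 of the 12 are fixed: C(12,8) = 495 ways.
The remaining 4 must have no fixed point: D(4) = 9.
P = 495·9/479001600 = 1/107520 ≈ 0.00001.

0.00001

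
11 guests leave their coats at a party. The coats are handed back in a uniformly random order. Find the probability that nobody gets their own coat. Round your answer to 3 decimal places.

This is the derangement probability: permutations of 11 with no fixed point.
D(11) = 11! · (1 − 1/1! + 1/2! − ··· + (−1)^11/11!) = 14684570.
P = 14684570/39916800 = 1468457/3991680 ≈ 0.368.

0.368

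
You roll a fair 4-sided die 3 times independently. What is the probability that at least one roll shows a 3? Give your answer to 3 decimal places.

0.578

P(no roll shows a 3) = (3/4)^3 ≈ 0.422.
P(at least one) = 1 − 0.422 = 0.578.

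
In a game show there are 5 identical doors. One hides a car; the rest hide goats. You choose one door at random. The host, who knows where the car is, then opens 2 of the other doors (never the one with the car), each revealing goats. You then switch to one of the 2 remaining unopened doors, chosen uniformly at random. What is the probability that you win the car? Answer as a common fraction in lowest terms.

2/5

Your original door holds the car with probability 1/5, so the other 4 collectively hold it with probability 4/5.
The host can always find 2 empty doors to open, so the reveals don't change that 4/5; it is now spread over the 2 remaining unopened doors.
P(win by switching) = (4/5) · (1/2) = 2/5.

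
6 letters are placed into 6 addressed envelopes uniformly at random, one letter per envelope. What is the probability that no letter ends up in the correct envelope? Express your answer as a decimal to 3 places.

This is the derangement probability: permutations of 6 with no fixed point.
D(6) = 6! · (1 − 1/1! + 1/2! − ··· + (−1)^6/6!) = 265.
P = 265/720 = 53/144 ≈ 0.368.

0.368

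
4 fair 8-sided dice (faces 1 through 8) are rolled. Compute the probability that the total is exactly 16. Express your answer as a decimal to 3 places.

0.077

There are 8^4 = 4096 equally likely outcomes.
The number of ordered 4-tuples from {1,…,8} summing to 16 is 315.
P(sum = 16) = 315/4096 ≈ 0.077.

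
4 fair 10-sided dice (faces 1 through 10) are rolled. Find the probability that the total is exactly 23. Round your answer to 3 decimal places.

0.066

There are 10^4 = 10000 equally likely outcomes.
The number of ordered 4-tuples from {1,…,10} summing to 23 is 660.
P(sum = 23) = 660/10000 = 33/500 ≈ 0.066.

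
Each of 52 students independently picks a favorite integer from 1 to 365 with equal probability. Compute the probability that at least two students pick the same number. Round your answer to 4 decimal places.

0.9780

It's easier to compute the probability that all 52 are distinct.
P(all distinct) = 365/365 · 364/365 · ··· · 314/365 ≈ 0.0220.
So the probability of at least one match is 1 − 0.0220 = 0.9780.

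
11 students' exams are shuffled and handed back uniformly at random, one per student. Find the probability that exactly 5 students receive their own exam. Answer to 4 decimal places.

Choose which 5 of the 11 are fixed: C(11,5) = 462 ways.
The remaining 6 must have no fixed point: D(6) = 265.
P = 462·265/39916800 = 53/17280 ≈ 0.0031.

0.0031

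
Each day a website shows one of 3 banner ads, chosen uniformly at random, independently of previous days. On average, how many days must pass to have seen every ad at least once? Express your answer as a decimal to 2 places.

5.50

After i distinct types are collected, each trial gives a new one with probability (3−i)/3, so the expected wait for the next new type is 3/(3−i).
E = 3/3 + 3/2 + 3/1 = 11/2 ≈ 5.50.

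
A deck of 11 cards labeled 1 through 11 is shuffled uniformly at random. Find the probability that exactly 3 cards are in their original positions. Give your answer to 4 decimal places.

Choose which 3 of the 11 are fixed: C(11,3) = 165 ways.
The remaining 8 must have no fixed point: D(8) = 14833.
P = 165·14833/39916800 = 2119/34560 ≈ 0.0613.

0.0613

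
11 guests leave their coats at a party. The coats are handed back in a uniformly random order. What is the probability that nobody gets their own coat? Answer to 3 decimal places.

This is the derangement probability: permutations of 11 with no fixed point.
D(11) = 11! · (1 − 1/1! + 1/2! − ··· + (−1)^11/11!) = 14684570.
P = 14684570/39916800 = 1468457/3991680 ≈ 0.368.

0.368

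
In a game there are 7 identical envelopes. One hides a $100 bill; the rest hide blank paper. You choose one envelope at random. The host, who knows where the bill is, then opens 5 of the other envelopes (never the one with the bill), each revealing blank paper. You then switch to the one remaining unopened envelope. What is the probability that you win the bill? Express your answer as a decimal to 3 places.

Your original envelope holds the bill with probability 1/7, so the other 6 collectively hold it with probability 6/7.
The host can always find 5 empty envelopes to open, so the reveals don't change that 6/7; it is now spread over the 1 remaining unopened envelope.
P(win by switching) = (6/7) · (1/1) = 6/7 ≈ 0.857.

0.857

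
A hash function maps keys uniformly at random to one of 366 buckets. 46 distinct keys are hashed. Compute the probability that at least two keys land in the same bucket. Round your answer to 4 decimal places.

0.9478

It's easier to compute the probability that all 46 are distinct.
P(all distinct) = 366/366 · 365/366 · ··· · 321/366 ≈ 0.0522.
So the probability of at least one match is 1 − 0.0522 = 0.9478.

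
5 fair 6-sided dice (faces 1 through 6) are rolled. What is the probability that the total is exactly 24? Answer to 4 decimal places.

There are 6^5 = 7776 equally likely outcomes.
The number of ordered 5-tuples from {1,…,6} summing to 24 is 205.
P(sum = 24) = 205/7776 ≈ 0.0264.

0.0264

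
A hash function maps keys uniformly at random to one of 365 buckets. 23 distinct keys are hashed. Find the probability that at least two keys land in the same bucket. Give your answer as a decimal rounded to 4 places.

0.5073

It's easier to compute the probability that all 23 are distinct.
P(all distinct) = 365/365 · 364/365 · ··· · 343/365 ≈ 0.4927.
So the probability of at least one match is 1 − 0.4927 = 0.5073.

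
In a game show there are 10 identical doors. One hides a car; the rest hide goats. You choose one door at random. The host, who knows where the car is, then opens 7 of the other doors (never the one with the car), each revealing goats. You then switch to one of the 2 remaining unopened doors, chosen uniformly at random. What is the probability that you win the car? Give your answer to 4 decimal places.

Your original door holds the car with probability 1/10, so the other 9 collectively hold it with probability 9/10.
The host can always find 7 empty doors to open, so the reveals don't change that 9/10; it is now spread over the 2 remaining unopened doors.
P(win by switching) = (9/10) · (1/2) = 9/20 ≈ 0.4500.

0.4500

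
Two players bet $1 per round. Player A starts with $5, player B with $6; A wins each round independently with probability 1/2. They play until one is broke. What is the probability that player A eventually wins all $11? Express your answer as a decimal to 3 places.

With a fair step, P(i) = ½P(i−1) + ½P(i+1) with P(0)=0, P(11)=1 has the linear solution P(i) = i/11.
P(5) = 5/11 ≈ 0.455.

0.455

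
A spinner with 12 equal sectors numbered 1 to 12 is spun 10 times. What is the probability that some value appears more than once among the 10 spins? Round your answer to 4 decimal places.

P(all 10 different) = 12/12 · 11/12 · ··· · 3/12 ≈ 0.0039.
P(at least two equal) = 1 − 0.0039 = 0.9961.

0.9961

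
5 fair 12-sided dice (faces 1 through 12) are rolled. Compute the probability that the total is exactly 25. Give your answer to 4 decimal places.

There are 12^5 = 248832 equally likely outcomes.
The number of ordered 5-tuples from {1,…,12} summing to 25 is 8151.
P(sum = 25) = 8151/248832 = 2717/82944 ≈ 0.0328.

0.0328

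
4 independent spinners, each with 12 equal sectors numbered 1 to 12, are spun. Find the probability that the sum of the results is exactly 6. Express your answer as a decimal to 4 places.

There are 12^4 = 20736 equally likely outcomes.
The number of ordered 4-tuples from {1,…,12} summing to 6 is 10.
P(sum = 6) = 10/20736 = 5/10368 ≈ 0.0005.

0.0005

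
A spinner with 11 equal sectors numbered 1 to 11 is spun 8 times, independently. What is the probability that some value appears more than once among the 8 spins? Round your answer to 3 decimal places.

P(all 8 different) = 11/11 · 10/11 · ··· · 4/11 ≈ 0.031.
P(at least two equal) = 1 − 0.031 = 0.969.

0.969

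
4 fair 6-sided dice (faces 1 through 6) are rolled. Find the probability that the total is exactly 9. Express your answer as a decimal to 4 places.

There are 6^4 = 1296 equally likely outcomes.
The number of ordered 4-tuples from {1,…,6} summing to 9 is 56.
P(sum = 9) = 56/1296 = 7/162 ≈ 0.0432.

0.0432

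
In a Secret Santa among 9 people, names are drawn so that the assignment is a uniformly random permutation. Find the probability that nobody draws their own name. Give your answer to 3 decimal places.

This is the derangement probability: permutations of 9 with no fixed point.
D(9) = 9! · (1 − 1/1! + 1/2! − ··· + (−1)^9/9!) = 133496.
P = 133496/362880 = 16687/45360 ≈ 0.368.

0.368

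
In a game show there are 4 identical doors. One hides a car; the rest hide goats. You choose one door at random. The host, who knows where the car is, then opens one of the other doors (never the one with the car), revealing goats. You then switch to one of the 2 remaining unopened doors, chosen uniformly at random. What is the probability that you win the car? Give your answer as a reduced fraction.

3/8

Your original door holds the car with probability 1/4, so the other 3 collectively hold it with probability 3/4.
The host can always find an empty door to open, so this doesn't change that 3/4; it is now spread over the 2 remaining unopened doors.
P(win by switching) = (3/4) · (1/2) = 3/8.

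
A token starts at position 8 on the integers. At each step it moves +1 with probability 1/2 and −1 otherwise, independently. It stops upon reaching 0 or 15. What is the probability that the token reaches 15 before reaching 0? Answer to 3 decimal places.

With a fair step, P(i) = ½P(i−1) + ½P(i+1) with P(0)=0, P(15)=1 has the linear solution P(i) = i/15.
P(8) = 8/15 ≈ 0.533.

0.533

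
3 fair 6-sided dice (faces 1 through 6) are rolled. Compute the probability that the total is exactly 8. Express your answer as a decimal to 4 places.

There are 6^3 = 216 equally likely outcomes.
The number of ordered 3-tuples from {1,…,6} summing to 8 is 21.
P(sum = 8) = 21/216 = 7/72 ≈ 0.0972.

0.0972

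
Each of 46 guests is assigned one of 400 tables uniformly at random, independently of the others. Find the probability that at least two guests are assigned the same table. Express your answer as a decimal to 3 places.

It's easier to compute the probability that all 46 are distinct.
P(all distinct) = 400/400 · 399/400 · ··· · 355/400 ≈ 0.068.
So the probability of at least one match is 1 − 0.068 = 0.932.

0.932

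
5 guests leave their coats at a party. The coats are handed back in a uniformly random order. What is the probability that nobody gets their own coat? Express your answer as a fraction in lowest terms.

11/30

This is the derangement probability: permutations of 5 with no fixed point.
D(5) = 5! · (1 − 1/1! + 1/2! − ··· + (−1)^5/5!) = 44.
P = 44/120 = 11/30.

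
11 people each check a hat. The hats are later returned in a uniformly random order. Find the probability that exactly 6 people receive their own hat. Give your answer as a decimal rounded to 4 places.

Choose which 6 of the 11 are fixed: C(11,6) = 462 ways.
The remaining 5 must have no fixed point: D(5) = 44.
P = 462·44/39916800 = 11/21600 ≈ 0.0005.

0.0005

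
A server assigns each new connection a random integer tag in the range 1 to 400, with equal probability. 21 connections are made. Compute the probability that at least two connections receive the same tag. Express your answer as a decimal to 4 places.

It's easier to compute the probability that all 21 are distinct.
P(all distinct) = 400/400 · 399/400 · ··· · 380/400 ≈ 0.5861.
So the probability of at least one match is 1 − 0.5861 = 0.4139.

0.4139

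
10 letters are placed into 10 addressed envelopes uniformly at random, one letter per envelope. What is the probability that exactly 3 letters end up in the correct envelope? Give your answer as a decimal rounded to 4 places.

0.0613

Choose which 3 of the 10 are fixed: C(10,3) = 120 ways.
The remaining 7 must have no fixed point: D(7) = 1854.
P = 120·1854/3628800 = 103/1680 ≈ 0.0613.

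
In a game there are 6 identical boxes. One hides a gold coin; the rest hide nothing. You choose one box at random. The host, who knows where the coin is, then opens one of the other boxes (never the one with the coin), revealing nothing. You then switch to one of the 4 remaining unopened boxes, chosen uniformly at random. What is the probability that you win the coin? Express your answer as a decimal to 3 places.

0.208

Your original box holds the coin with probability 1/6, so the other 5 collectively hold it with probability 5/6.
The host can always find an empty box to open, so this doesn't change that 5/6; it is now spread over the 4 remaining unopened boxes.
P(win by switching) = (5/6) · (1/4) = 5/24 ≈ 0.208.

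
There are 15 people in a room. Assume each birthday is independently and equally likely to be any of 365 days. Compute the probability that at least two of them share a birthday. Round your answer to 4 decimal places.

0.2529

It's easier to compute the probability that all 15 are distinct.
P(all distinct) = 365/365 · 364/365 · ··· · 351/365 ≈ 0.7471.
So the probability of at least one match is 1 − 0.7471 = 0.2529.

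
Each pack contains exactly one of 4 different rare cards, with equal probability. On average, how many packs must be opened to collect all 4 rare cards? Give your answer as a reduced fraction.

After i distinct types are collected, each trial gives a new one with probability (4−i)/4, so the expected wait for the next new type is 4/(4−i).
E = 4/4 + 4/3 + 4/2 + 4/1 = 25/3.

25/3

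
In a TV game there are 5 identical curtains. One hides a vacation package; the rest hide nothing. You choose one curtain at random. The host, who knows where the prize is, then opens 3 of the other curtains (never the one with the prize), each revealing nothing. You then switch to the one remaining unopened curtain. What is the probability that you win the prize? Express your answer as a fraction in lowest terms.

Your original curtain holds the prize with probability 1/5, so the other 4 collectively hold it with probability 4/5.
The host can always find 3 empty curtains to open, so the reveals don't change that 4/5; it is now spread over the 1 remaining unopened curtain.
P(win by switching) = (4/5) · (1/1) = 4/5.

4/5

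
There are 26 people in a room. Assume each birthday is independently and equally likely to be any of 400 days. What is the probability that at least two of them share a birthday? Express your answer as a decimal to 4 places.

0.5641

It's easier to compute the probability that all 26 are distinct.
P(all distinct) = 400/400 · 399/400 · ··· · 375/400 ≈ 0.4359.
So the probability of at least one match is 1 − 0.4359 = 0.5641.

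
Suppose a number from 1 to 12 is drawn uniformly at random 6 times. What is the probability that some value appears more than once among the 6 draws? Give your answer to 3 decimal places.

0.777

P(all 6 different) = 12/12 · 11/12 · ··· · 7/12 ≈ 0.223.
P(at least two equal) = 1 − 0.223 = 0.777.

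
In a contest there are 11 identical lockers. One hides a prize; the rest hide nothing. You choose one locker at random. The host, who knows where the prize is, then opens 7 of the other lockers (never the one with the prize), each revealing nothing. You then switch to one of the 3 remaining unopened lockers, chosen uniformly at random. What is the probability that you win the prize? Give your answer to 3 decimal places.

Your original locker holds the prize with probability 1/11, so the other 10 collectively hold it with probability 10/11.
The host can always find 7 empty lockers to open, so the reveals don't change that 10/11; it is now spread over the 3 remaining unopened lockers.
P(win by switching) = (10/11) · (1/3) = 10/33 ≈ 0.303.

0.303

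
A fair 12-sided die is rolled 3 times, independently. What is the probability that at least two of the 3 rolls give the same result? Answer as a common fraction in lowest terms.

P(all 3 different) = 12/12 · 11/12 · ··· · 10/12 = 55/72.
P(at least two equal) = 1 − 55/72 = 17/72.

17/72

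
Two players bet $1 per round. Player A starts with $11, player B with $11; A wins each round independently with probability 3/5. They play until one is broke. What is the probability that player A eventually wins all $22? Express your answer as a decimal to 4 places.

Let r = q/p = (2/5)/(3/5) = 2/3. The recurrence P(i) = p·P(i+1) + q·P(i−1) with P(0)=0, P(22)=1 gives P(i) = (1 − r^i)/(1 − r^22).
P(11) = (1 − (2/3)^11) / (1 − (2/3)^22) = 177147/179195 ≈ 0.9886.

0.9886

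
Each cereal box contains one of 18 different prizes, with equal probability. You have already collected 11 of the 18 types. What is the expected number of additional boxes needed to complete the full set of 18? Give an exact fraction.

3267/70

Starting from 11 distinct types, each trial gives a new one with probability (18−i)/18 when i types are held, so the wait for the next new type is 18/(18−i).
E = 18/7 + 18/6 + 18/5 + 18/4 + 18/3 + 18/2 + 18/1 = 3267/70.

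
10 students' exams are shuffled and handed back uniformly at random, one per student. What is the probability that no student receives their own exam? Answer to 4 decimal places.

This is the derangement probability: permutations of 10 with no fixed point.
D(10) = 10! · (1 − 1/1! + 1/2! − ··· + (−1)^10/10!) = 1334961.
P = 1334961/3628800 = 16481/44800 ≈ 0.3679.

0.3679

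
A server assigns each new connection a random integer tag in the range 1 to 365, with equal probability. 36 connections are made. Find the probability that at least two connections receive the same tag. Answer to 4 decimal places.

0.8322

It's easier to compute the probability that all 36 are distinct.
P(all distinct) = 365/365 · 364/365 · ··· · 330/365 ≈ 0.1678.
So the probability of at least one match is 1 − 0.1678 = 0.8322.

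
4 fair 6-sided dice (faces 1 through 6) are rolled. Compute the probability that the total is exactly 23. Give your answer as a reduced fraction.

1/324

There are 6^4 = 1296 equally likely outcomes.
The number of ordered 4-tuples from {1,…,6} summing to 23 is 4.
P(sum = 23) = 4/1296 = 1/324.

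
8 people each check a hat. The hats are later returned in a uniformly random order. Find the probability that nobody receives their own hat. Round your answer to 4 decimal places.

0.3679

This is the derangement probability: permutations of 8 with no fixed point.
D(8) = 8! · (1 − 1/1! + 1/2! − ··· + (−1)^8/8!) = 14833.
P = 14833/40320 = 2119/5760 ≈ 0.3679.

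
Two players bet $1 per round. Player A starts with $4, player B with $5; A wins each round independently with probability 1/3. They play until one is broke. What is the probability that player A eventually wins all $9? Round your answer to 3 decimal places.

Let r = q/p = (2/3)/(1/3) = 2. The recurrence P(i) = p·P(i+1) + q·P(i−1) with P(0)=0, P(9)=1 gives P(i) = (1 − r^i)/(1 − r^9).
P(4) = (1 − (2)^4) / (1 − (2)^9) = 15/511 ≈ 0.029.

0.029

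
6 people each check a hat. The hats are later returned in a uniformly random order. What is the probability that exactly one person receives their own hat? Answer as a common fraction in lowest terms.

11/30

Choose which one is fixed: C(6,1) = 6 ways.
The remaining 5 must have no fixed point: D(5) = 44.
P = 6·44/720 = 11/30.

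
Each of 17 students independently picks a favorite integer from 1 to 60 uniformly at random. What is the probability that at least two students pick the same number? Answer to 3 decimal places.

It's easier to compute the probability that all 17 are distinct.
P(all distinct) = 60/60 · 59/60 · ··· · 44/60 ≈ 0.081.
So the probability of at least one match is 1 − 0.081 = 0.919.

0.919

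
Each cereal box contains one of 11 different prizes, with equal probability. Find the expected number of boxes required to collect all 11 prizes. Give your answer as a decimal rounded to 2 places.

After i distinct types are collected, each trial gives a new one with probability (11−i)/11, so the expected wait for the next new type is 11/(11−i).
E = 11/11 + 11/10 + 11/9 + 11/8 + 11/7 + 11/6 + 11/5 + 11/4 + 11/3 + 11/2 + 11/1 = 83711/2520 ≈ 33.22.

33.22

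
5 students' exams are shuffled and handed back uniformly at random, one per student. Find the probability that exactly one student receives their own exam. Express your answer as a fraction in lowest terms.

Choose which one is fixed: C(5,1) = 5 ways.
The remaining 4 must have no fixed point: D(4) = 9.
P = 5·9/120 = 3/8.

3/8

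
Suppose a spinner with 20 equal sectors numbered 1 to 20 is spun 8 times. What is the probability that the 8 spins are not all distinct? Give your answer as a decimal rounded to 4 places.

P(all 8 different) = 20/20 · 19/20 · ··· · 13/20 ≈ 0.1984.
P(at least two equal) = 1 − 0.1984 = 0.8016.

0.8016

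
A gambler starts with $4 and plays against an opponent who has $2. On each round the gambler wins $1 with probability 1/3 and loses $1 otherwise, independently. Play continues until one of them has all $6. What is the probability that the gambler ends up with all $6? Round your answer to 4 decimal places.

Let r = q/p = (2/3)/(1/3) = 2. The recurrence P(i) = p·P(i+1) + q·P(i−1) with P(0)=0, P(6)=1 gives P(i) = (1 − r^i)/(1 − r^6).
P(4) = (1 − (2)^4) / (1 − (2)^6) = 5/21 ≈ 0.2381.

0.2381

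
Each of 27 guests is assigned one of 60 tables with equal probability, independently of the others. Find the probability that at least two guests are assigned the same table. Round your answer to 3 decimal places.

0.999

It's easier to compute the probability that all 27 are distinct.
P(all distinct) = 60/60 · 59/60 · ··· · 34/60 ≈ 0.001.
So the probability of at least one match is 1 − 0.001 = 0.999.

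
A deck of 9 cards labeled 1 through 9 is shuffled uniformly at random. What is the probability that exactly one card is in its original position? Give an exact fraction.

Choose which one is fixed: C(9,1) = 9 ways.
The remaining 8 must have no fixed point: D(8) = 14833.
P = 9·14833/362880 = 2119/5760.

2119/5760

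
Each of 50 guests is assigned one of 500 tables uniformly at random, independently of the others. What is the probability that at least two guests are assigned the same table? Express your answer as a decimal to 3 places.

0.921

It's easier to compute the probability that all 50 are distinct.
P(all distinct) = 500/500 · 499/500 · ··· · 451/500 ≈ 0.079.
So the probability of at least one match is 1 − 0.079 = 0.921.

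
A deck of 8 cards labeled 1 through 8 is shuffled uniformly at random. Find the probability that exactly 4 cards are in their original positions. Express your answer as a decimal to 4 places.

Choose which 4 of the 8 are fixed: C(8,4) = 70 ways.
The remaining 4 must have no fixed point: D(4) = 9.
P = 70·9/40320 = 1/64 ≈ 0.0156.

0.0156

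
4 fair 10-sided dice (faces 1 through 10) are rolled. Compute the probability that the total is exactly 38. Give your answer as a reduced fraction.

1/1000

There are 10^4 = 10000 equally likely outcomes.
The number of ordered 4-tuples from {1,…,10} summing to 38 is 10.
P(sum = 38) = 10/10000 = 1/1000.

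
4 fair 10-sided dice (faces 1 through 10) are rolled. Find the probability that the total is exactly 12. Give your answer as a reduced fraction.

There are 10^4 = 10000 equally likely outcomes.
The number of ordered 4-tuples from {1,…,10} summing to 12 is 165.
P(sum = 12) = 165/10000 = 33/2000.

33/2000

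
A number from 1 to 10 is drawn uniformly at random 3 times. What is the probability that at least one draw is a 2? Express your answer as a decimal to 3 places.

P(no draw is a 2) = (9/10)^3 ≈ 0.729.
P(at least one) = 1 − 0.729 = 0.271.

0.271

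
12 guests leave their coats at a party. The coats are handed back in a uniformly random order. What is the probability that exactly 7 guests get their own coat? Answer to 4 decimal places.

Choose which 7 of the 12 are fixed: C(12,7) = 792 ways.
The remaining 5 must have no fixed point: D(5) = 44.
P = 792·44/479001600 = 11/151200 ≈ 0.0001.

0.0001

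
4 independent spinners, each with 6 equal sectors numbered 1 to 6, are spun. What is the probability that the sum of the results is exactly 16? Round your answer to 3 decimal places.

There are 6^4 = 1296 equally likely outcomes.
The number of ordered 4-tuples from {1,…,6} summing to 16 is 125.
P(sum = 16) = 125/1296 ≈ 0.096.

0.096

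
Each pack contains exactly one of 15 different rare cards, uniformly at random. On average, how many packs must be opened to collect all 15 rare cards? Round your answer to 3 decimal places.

After i distinct types are collected, each trial gives a new one with probability (15−i)/15, so the expected wait for the next new type is 15/(15−i).
E = 15/15 + 15/14 + 15/13 + 15/12 + 15/11 + 15/10 + 15/9 + 15/8 + 15/7 + 15/6 + 15/5 + 15/4 + 15/3 + 15/2 + 15/1 = 1195757/24024 ≈ 49.773.

49.773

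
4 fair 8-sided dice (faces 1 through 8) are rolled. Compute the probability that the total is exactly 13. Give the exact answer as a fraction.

There are 8^4 = 4096 equally likely outcomes.
The number of ordered 4-tuples from {1,…,8} summing to 13 is 204.
P(sum = 13) = 204/4096 = 51/1024.

51/1024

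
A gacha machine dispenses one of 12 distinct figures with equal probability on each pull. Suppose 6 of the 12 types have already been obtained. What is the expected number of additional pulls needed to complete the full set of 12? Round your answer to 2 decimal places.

Starting from 6 distinct types, each trial gives a new one with probability (12−i)/12 when i types are held, so the wait for the next new type is 12/(12−i).
E = 12/6 + 12/5 + 12/4 + 12/3 + 12/2 + 12/1 = 147/5 ≈ 29.40.

29.40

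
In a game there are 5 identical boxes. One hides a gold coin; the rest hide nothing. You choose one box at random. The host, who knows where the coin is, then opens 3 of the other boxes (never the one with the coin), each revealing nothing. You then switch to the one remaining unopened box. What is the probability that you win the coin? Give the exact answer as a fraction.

4/5

Your original box holds the coin with probability 1/5, so the other 4 collectively hold it with probability 4/5.
The host can always find 3 empty boxes to open, so the reveals don't change that 4/5; it is now spread over the 1 remaining unopened box.
P(win by switching) = (4/5) · (1/1) = 4/5.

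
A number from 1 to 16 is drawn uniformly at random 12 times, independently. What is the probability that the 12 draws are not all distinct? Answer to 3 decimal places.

P(all 12 different) = 16/16 · 15/16 · ··· · 5/16 ≈ 0.003.
P(at least two equal) = 1 − 0.003 = 0.997.

0.997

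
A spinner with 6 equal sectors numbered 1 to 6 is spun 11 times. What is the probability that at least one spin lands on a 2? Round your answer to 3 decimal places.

P(no spin lands on a 2) = (5/6)^11 ≈ 0.135.
P(at least one) = 1 − 0.135 = 0.865.

0.865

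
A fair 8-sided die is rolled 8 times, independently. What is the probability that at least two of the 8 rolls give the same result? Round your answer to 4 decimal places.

P(all 8 different) = 8/8 · 7/8 · ··· · 1/8 ≈ 0.0024.
P(at least two equal) = 1 − 0.0024 = 0.9976.

0.9976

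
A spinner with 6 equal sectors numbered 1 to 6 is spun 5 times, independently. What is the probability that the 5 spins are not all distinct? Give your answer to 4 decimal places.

0.9074

P(all 5 different) = 6/6 · 5/6 · ··· · 2/6 ≈ 0.0926.
P(at least two equal) = 1 − 0.0926 = 0.9074.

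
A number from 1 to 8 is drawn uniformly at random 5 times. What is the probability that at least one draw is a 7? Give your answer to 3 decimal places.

0.487

P(no draw is a 7) = (7/8)^5 ≈ 0.513.
P(at least one) = 1 − 0.513 = 0.487.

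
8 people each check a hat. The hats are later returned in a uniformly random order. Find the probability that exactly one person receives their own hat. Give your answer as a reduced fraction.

Choose which one is fixed: C(8,1) = 8 ways.
The remaining 7 must have no fixed point: D(7) = 1854.
P = 8·1854/40320 = 103/280.

103/280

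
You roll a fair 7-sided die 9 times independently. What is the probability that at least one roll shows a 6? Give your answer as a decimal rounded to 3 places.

0.750

P(no roll shows a 6) = (6/7)^9 ≈ 0.250.
P(at least one) = 1 − 0.250 = 0.750.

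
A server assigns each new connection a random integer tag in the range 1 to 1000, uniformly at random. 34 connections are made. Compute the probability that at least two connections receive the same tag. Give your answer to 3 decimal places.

0.433

It's easier to compute the probability that all 34 are distinct.
P(all distinct) = 1000/1000 · 999/1000 · ··· · 967/1000 ≈ 0.567.
So the probability of at least one match is 1 − 0.567 = 0.433.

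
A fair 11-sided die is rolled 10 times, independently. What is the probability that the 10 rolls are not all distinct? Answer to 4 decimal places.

0.9985

P(all 10 different) = 11/11 · 10/11 · ··· · 2/11 ≈ 0.0015.
P(at least two equal) = 1 − 0.0015 = 0.9985.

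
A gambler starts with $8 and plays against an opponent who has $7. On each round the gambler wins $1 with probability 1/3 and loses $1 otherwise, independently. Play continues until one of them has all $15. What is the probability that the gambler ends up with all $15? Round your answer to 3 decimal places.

Let r = q/p = (2/3)/(1/3) = 2. The recurrence P(i) = p·P(i+1) + q·P(i−1) with P(0)=0, P(15)=1 gives P(i) = (1 − r^i)/(1 − r^15).
P(8) = (1 − (2)^8) / (1 − (2)^15) = 255/32767 ≈ 0.008.

0.008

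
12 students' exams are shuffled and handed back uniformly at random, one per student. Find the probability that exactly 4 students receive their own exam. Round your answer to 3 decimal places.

0.015

Choose which 4 of the 12 are fixed: C(12,4) = 495 ways.
The remaining 8 must have no fixed point: D(8) = 14833.
P = 495·14833/479001600 = 2119/138240 ≈ 0.015.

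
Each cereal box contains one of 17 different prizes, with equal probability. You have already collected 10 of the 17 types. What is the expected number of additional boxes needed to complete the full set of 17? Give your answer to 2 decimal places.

Starting from 10 distinct types, each trial gives a new one with probability (17−i)/17 when i types are held, so the wait for the next new type is 17/(17−i).
E = 17/7 + 17/6 + 17/5 + 17/4 + 17/3 + 17/2 + 17/1 = 6171/140 ≈ 44.08.

44.08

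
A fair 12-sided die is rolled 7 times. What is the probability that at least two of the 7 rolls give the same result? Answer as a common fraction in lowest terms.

P(all 7 different) = 12/12 · 11/12 · ··· · 6/12 = 385/3456.
P(at least two equal) = 1 − 385/3456 = 3071/3456.

3071/3456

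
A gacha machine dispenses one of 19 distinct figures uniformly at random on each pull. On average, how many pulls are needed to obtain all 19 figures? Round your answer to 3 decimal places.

67.407

After i distinct types are collected, each trial gives a new one with probability (19−i)/19, so the expected wait for the next new type is 19/(19−i).
E = 19/19 + 19/18 + 19/17 + 19/16 + 19/15 + 19/14 + 19/13 + 19/12 + 19/11 + 19/10 + 19/9 + 19/8 + 19/7 + 19/6 + 19/5 + 19/4 + 19/3 + 19/2 + 19/1 = 275295799/4084080 ≈ 67.407.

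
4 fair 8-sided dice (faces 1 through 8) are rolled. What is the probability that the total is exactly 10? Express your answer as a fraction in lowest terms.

21/1024

There are 8^4 = 4096 equally likely outcomes.
The number of ordered 4-tuples from {1,…,8} summing to 10 is 84.
P(sum = 10) = 84/4096 = 21/1024.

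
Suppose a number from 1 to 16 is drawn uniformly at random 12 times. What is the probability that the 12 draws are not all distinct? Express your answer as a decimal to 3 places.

0.997

P(all 12 different) = 16/16 · 15/16 · ··· · 5/16 ≈ 0.003.
P(at least two equal) = 1 − 0.003 = 0.997.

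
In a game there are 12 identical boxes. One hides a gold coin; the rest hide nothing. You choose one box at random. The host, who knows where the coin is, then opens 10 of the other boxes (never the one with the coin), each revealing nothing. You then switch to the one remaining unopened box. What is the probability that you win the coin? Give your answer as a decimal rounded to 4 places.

Your original box holds the coin with probability 1/12, so the other 11 collectively hold it with probability 11/12.
The host can always find 10 empty boxes to open, so the reveals don't change that 11/12; it is now spread over the 1 remaining unopened box.
P(win by switching) = (11/12) · (1/1) = 11/12 ≈ 0.9167.

0.9167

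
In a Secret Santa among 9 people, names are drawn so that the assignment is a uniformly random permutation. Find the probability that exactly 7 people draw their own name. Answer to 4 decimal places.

0.0001

Choose which 7 of the 9 are fixed: C(9,7) = 36 ways.
The remaining 2 must have no fixed point: D(2) = 1.
P = 36·1/362880 = 1/10080 ≈ 0.0001.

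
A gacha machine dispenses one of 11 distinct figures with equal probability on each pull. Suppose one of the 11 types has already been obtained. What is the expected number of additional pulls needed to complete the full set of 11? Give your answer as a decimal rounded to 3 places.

Starting from 1 distinct type, each trial gives a new one with probability (11−i)/11 when i types are held, so the wait for the next new type is 11/(11−i).
E = 11/10 + 11/9 + 11/8 + 11/7 + 11/6 + 11/5 + 11/4 + 11/3 + 11/2 + 11/1 = 81191/2520 ≈ 32.219.

32.219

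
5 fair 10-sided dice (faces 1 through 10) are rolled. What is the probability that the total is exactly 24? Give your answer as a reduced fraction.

33/625

There are 10^5 = 100000 equally likely outcomes.
The number of ordered 5-tuples from {1,…,10} summing to 24 is 5280.
P(sum = 24) = 5280/100000 = 33/625.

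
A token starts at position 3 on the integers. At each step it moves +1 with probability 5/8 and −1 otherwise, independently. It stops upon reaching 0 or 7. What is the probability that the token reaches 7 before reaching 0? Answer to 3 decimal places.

0.807

Let r = q/p = (3/8)/(5/8) = 3/5. The recurrence P(i) = p·P(i+1) + q·P(i−1) with P(0)=0, P(7)=1 gives P(i) = (1 − r^i)/(1 − r^7).
P(3) = (1 − (3/5)^3) / (1 − (3/5)^7) = 30625/37969 ≈ 0.807.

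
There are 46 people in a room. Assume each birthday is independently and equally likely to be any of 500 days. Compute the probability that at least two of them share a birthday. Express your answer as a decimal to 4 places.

It's easier to compute the probability that all 46 are distinct.
P(all distinct) = 500/500 · 499/500 · ··· · 455/500 ≈ 0.1181.
So the probability of at least one match is 1 − 0.1181 = 0.8819.

0.8819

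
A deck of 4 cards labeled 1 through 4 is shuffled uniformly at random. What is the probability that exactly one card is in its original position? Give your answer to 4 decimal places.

0.3333

Choose which one is fixed: C(4,1) = 4 ways.
The remaining 3 must have no fixed point: D(3) = 2.
P = 4·2/24 = 1/3 ≈ 0.3333.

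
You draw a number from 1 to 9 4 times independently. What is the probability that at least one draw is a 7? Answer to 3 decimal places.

0.376

P(no draw is a 7) = (8/9)^4 ≈ 0.624.
P(at least one) = 1 − 0.624 = 0.376.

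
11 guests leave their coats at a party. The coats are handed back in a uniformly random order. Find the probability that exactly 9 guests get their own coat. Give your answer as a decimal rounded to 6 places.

Choose which 9 of the 11 are fixed: C(11,9) = 55 ways.
The remaining 2 must have no fixed point: D(2) = 1.
P = 55·1/39916800 = 1/725760 ≈ 0.000001.

0.000001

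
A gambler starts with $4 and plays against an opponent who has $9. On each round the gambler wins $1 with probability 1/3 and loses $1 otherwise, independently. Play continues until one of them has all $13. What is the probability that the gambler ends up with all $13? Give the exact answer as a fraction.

15/8191

Let r = q/p = (2/3)/(1/3) = 2. The recurrence P(i) = p·P(i+1) + q·P(i−1) with P(0)=0, P(13)=1 gives P(i) = (1 − r^i)/(1 − r^13).
P(4) = (1 − (2)^4) / (1 − (2)^13) = 15/8191.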